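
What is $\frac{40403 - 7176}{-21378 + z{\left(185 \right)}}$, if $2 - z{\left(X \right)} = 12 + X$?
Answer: $- \frac{33227}{21573} \approx -1.5402$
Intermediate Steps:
$z{\left(X \right)} = -10 - X$ ($z{\left(X \right)} = 2 - \left(12 + X\right) = -10 - X$)
$\frac{40403 - 7176}{-21378 + z{\left(185 \right)}} = \frac{40403 - 7176}{-21378 - 195} = \frac{33227}{-21378 - 195} = \frac{33227}{-21573} = 33227 \left(- \frac{1}{21573}\right) = - \frac{33227}{21573}$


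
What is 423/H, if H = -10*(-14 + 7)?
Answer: 423/70 ≈ 6.0429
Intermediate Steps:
H = 70 (H = -10*(-7) = 70)
423/H = 423/70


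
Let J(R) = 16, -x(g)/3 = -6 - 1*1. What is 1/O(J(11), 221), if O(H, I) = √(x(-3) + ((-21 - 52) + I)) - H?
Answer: -⅓ ≈ -0.33333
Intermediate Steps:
x(g) = 21 (x(g) = -3*(-6 - 1*1) = -3*(-6 - 1) = -3*(-7) = 21)
O(H, I) = √(-52 + I) - H (O(H, I) = √(21 + ((-21 - 52) + I)) - H = √(21 + (-73 + I)) - H = √(-52 + I) - H)
1/O(J(11), 221) = 1/(√(-52 + 221) - 1*16) = 1/(√169 - 16) = 1/(13 - 16) = 1/(-3) = -⅓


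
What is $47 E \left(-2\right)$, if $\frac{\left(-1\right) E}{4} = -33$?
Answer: $-12408$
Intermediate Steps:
$E = 132$ ($E = \left(-4\right) \left(-33\right) = 132$)
$47 E \left(-2\right) = 47 \cdot 132 \left(-2\right) = 6204 \left(-2\right) = -12408$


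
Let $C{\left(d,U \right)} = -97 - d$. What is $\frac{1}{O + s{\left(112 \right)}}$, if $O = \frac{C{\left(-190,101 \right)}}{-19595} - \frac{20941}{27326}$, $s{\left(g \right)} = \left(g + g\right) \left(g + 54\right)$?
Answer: $\frac{535452970}{19909870356267} \approx 2.6894 \cdot 10^{-5}$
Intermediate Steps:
$s{\left(g \right)} = 2 g \left(54 + g\right)$
$O = - \frac{412880213}{535452970}$ ($O = \frac{-97 - -190}{-19595} - \frac{20941}{27326} = \left(-97 + 190\right) \left(- \frac{1}{19595}\right) - \frac{20941}{27326} = 93 \left(- \frac{1}{19595}\right) - \frac{20941}{27326} = - \frac{93}{19595} - \frac{20941}{27326} = - \frac{412880213}{535452970} \approx -0.77109$)
$\frac{1}{O + s{\left(112 \right)}} = \frac{1}{- \frac{412880213}{535452970} + 2 \cdot 112 \left(54 + 112\right)} = \frac{1}{- \frac{412880213}{535452970} + 2 \cdot 112 \cdot 166} = \frac{1}{- \frac{412880213}{535452970} + 37184} = \frac{1}{\frac{19909870356267}{535452970}} = \frac{535452970}{19909870356267}$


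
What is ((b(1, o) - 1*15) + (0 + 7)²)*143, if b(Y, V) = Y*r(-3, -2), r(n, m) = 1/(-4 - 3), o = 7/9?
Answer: 33891/7 ≈ 4841.6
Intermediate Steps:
o = 7/9 (o = 7*(⅑) = 7/9 ≈ 0.77778)
r(n, m) = -⅐ (r(n, m) = 1/(-7) = -⅐)
b(Y, V) = -Y/7 (b(Y, V) = Y*(-⅐) = -Y/7)
((b(1, o) - 1*15) + (0 + 7)²)*143 = ((-⅐*1 - 1*15) + (0 + 7)²)*143 = ((-⅐ - 15) + 7²)*143 = (-106/7 + 49)*143 = (237/7)*143 = 33891/7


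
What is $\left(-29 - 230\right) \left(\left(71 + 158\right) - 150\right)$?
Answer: $-20461$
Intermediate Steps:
$\left(-29 - 230\right) \left(\left(71 + 158\right) - 150\right) = - 259 \left(229 - 150\right) = \left(-259\right) 79 = -20461$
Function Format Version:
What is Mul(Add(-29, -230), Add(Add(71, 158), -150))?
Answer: -20461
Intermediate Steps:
Mul(Add(-29, -230), Add(Add(71, 158), -150)) = Mul(-259, Add(229, -150)) = Mul(-259, 79) = -20461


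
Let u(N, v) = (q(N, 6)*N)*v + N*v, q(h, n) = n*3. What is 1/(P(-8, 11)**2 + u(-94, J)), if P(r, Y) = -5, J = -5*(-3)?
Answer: -1/26765 ≈ -3.7362e-5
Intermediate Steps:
J = 15
q(h, n) = 3*n
u(N, v) = 19*N*v (u(N, v) = ((3*6)*N)*v + N*v = (18*N)*v + N*v = 18*N*v + N*v = 19*N*v)
1/(P(-8, 11)**2 + u(-94, J)) = 1/((-5)**2 + 19*(-94)*15) = 1/(25 - 26790) = 1/(-26765) = -1/26765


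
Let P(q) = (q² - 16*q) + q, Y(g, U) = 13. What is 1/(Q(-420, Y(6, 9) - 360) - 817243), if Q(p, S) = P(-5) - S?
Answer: -1/816796 ≈ -1.2243e-6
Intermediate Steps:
P(q) = q² - 15*q
Q(p, S) = 100 - S (Q(p, S) = -5*(-15 - 5) - S = -5*(-20) - S = 100 - S)
1/(Q(-420, Y(6, 9) - 360) - 817243) = 1/((100 - (13 - 360)) - 817243) = 1/((100 - 1*(-347)) - 817243) = 1/((100 + 347) - 817243) = 1/(447 - 817243) = 1/(-816796) = -1/816796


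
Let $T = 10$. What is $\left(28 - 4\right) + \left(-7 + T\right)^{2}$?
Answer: $33$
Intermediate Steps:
$\left(28 - 4\right) + \left(-7 + T\right)^{2} = \left(28 - 4\right) + \left(-7 + 10\right)^{2} = 24 + 3^{2} = 24 + 9 = 33$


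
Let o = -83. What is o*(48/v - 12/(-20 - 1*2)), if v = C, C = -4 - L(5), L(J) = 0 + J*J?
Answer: 29382/319 ≈ 92.107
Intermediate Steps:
L(J) = J**2 (L(J) = 0 + J**2 = J**2)
C = -29 (C = -4 - 1*5**2 = -4 - 1*25 = -4 - 25 = -29)
v = -29
o*(48/v - 12/(-20 - 1*2)) = -83*(48/(-29) - 12/(-20 - 1*2)) = -83*(48*(-1/29) - 12/(-20 - 2)) = -83*(-48/29 - 12/(-22)) = -83*(-48/29 - 12*(-1/22)) = -83*(-48/29 + 6/11) = -83*(-354/319) = 29382/319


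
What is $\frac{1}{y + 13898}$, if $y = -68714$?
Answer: $- \frac{1}{54816} \approx -1.8243 \cdot 10^{-5}$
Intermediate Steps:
$\frac{1}{y + 13898} = \frac{1}{-68714 + 13898} = \frac{1}{-54816} = - \frac{1}{54816}$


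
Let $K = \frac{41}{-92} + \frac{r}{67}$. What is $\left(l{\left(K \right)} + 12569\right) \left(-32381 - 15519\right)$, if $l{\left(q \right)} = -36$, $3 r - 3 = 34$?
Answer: $-600330700$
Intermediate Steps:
$r = \frac{37}{3}$ ($r = 1 + \frac{1}{3} \cdot 34 = 1 + \frac{34}{3} = \frac{37}{3} \approx 12.333$)
$K = - \frac{4837}{18492}$ ($K = \frac{41}{-92} + \frac{37}{3 \cdot 67} = 41 \left(- \frac{1}{92}\right) + \frac{37}{3} \cdot \frac{1}{67} = - \frac{41}{92} + \frac{37}{201} = - \frac{4837}{18492} \approx -0.26157$)
$\left(l{\left(K \right)} + 12569\right) \left(-32381 - 15519\right) = \left(-36 + 12569\right) \left(-32381 - 15519\right) = 12533 \left(-47900\right) = -600330700$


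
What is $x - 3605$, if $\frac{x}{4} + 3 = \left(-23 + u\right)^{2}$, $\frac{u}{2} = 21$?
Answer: $-2173$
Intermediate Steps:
$u = 42$ ($u = 2 \cdot 21 = 42$)
$x = 1432$ ($x = -12 + 4 \left(-23 + 42\right)^{2} = -12 + 4 \cdot 19^{2} = -12 + 4 \cdot 361 = -12 + 1444 = 1432$)
$x - 3605 = 1432 - 3605 = -2173$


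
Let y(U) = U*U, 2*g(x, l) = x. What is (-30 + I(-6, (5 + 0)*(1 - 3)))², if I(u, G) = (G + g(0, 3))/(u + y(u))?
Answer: 8281/9 ≈ 920.11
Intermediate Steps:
g(x, l) = x/2
y(U) = U²
I(u, G) = G/(u + u²) (I(u, G) = (G + (½)*0)/(u + u²) = (G + 0)/(u + u²) = G/(u + u²))
(-30 + I(-6, (5 + 0)*(1 - 3)))² = (-30 + ((5 + 0)*(1 - 3))/(-6*(1 - 6)))² = (-30 + (5*(-2))*(-⅙)/(-5))² = (-30 - 10*(-⅙)*(-⅕))² = (-30 - ⅓)² = (-91/3)² = 8281/9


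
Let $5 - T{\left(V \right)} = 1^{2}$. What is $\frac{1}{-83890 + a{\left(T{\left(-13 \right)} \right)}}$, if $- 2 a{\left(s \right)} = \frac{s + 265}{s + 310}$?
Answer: $- \frac{628}{52683189} \approx -1.192 \cdot 10^{-5}$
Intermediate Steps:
$T{\left(V \right)} = 4$ ($T{\left(V \right)} = 5 - 1^{2} = 5 - 1 = 4$)
$a{\left(s \right)} = - \frac{265 + s}{2 \left(310 + s\right)}$ ($a{\left(s \right)} = - \frac{\left(s + 265\right) \frac{1}{s + 310}}{2} = - \frac{\left(265 + s\right) \frac{1}{310 + s}}{2} = - \frac{\frac{1}{310 + s} \left(265 + s\right)}{2} = - \frac{265 + s}{2 \left(310 + s\right)}$)
$\frac{1}{-83890 + a{\left(T{\left(-13 \right)} \right)}} = \frac{1}{-83890 + \frac{-265 - 4}{2 \left(310 + 4\right)}} = \frac{1}{-83890 + \frac{-265 - 4}{2 \cdot 314}} = \frac{1}{-83890 + \frac{1}{2} \cdot \frac{1}{314} \left(-269\right)} = \frac{1}{-83890 - \frac{269}{628}} = \frac{1}{- \frac{52683189}{628}} = - \frac{628}{52683189}$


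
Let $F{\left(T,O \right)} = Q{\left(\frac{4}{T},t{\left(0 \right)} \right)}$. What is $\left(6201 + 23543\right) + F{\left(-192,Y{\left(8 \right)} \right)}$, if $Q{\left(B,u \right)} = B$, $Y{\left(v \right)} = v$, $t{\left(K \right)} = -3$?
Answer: $\frac{1427711}{48} \approx 29744.0$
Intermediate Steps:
$F{\left(T,O \right)} = \frac{4}{T}$
$\left(6201 + 23543\right) + F{\left(-192,Y{\left(8 \right)} \right)} = \left(6201 + 23543\right) + \frac{4}{-192} = 29744 + 4 \left(- \frac{1}{192}\right) = 29744 - \frac{1}{48} = \frac{1427711}{48}$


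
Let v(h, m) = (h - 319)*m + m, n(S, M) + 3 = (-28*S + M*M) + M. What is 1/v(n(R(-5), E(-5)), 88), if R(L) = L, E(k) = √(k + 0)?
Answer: -93/1522444 - I*√5/3044888 ≈ -6.1086e-5 - 7.3437e-7*I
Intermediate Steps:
E(k) = √k
n(S, M) = -3 + M + M² - 28*S (n(S, M) = -3 + ((-28*S + M*M) + M) = -3 + ((-28*S + M²) + M) = -3 + ((M² - 28*S) + M) = -3 + (M + M² - 28*S) = -3 + M + M² - 28*S)
v(h, m) = m + m*(-319 + h) (v(h, m) = (-319 + h)*m + m = m*(-319 + h) + m = m + m*(-319 + h))
1/v(n(R(-5), E(-5)), 88) = 1/(88*(-318 + (-3 + √(-5) + (√(-5))² - 28*(-5)))) = 1/(88*(-318 + (-3 + I*√5 + (I*√5)² + 140))) = 1/(88*(-318 + (-3 + I*√5 - 5 + 140))) = 1/(88*(-318 + (132 + I*√5))) = 1/(88*(-186 + I*√5)) = 1/(-16368 + 88*I*√5)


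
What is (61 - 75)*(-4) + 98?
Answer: 154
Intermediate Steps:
(61 - 75)*(-4) + 98 = -14*(-4) + 98 = 56 + 98 = 154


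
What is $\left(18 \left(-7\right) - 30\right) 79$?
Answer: $-12324$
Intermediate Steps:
$\left(18 \left(-7\right) - 30\right) 79 = \left(-126 - 30\right) 79 = \left(-156\right) 79 = -12324$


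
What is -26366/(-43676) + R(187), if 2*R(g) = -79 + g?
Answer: 1192435/21838 ≈ 54.604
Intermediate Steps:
R(g) = -79/2 + g/2 (R(g) = (-79 + g)/2 = -79/2 + g/2)
-26366/(-43676) + R(187) = -26366/(-43676) + (-79/2 + (1/2)*187) = -26366*(-1/43676) + (-79/2 + 187/2) = 13183/21838 + 54 = 1192435/21838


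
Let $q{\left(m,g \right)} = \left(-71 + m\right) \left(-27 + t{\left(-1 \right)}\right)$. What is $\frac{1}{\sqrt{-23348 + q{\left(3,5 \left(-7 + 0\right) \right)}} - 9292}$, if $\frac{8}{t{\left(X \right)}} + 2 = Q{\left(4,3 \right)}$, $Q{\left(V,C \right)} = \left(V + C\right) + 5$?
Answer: $- \frac{11615}{107953538} - \frac{i \sqrt{134790}}{215907076} \approx -0.00010759 - 1.7004 \cdot 10^{-6} i$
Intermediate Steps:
$Q{\left(V,C \right)} = 5 + C + V$ ($Q{\left(V,C \right)} = \left(C + V\right) + 5 = 5 + C + V$)
$t{\left(X \right)} = \frac{4}{5}$ ($t{\left(X \right)} = \frac{8}{-2 + \left(5 + 3 + 4\right)} = \frac{8}{-2 + 12} = \frac{8}{10} = 8 \cdot \frac{1}{10} = \frac{4}{5}$)
$q{\left(m,g \right)} = \frac{9301}{5} - \frac{131 m}{5}$ ($q{\left(m,g \right)} = \left(-71 + m\right) \left(-27 + \frac{4}{5}\right) = \left(-71 + m\right) \left(- \frac{131}{5}\right) = \frac{9301}{5} - \frac{131 m}{5}$)
$\frac{1}{\sqrt{-23348 + q{\left(3,5 \left(-7 + 0\right) \right)}} - 9292} = \frac{1}{\sqrt{-23348 + \left(\frac{9301}{5} - \frac{393}{5}\right)} - 9292} = \frac{1}{\sqrt{-23348 + \frac{8908}{5}} - 9292} = \frac{1}{\sqrt{- \frac{107832}{5}} - 9292} = \frac{1}{\frac{2 i \sqrt{134790}}{5} - 9292} = \frac{1}{-9292 + \frac{2 i \sqrt{134790}}{5}}$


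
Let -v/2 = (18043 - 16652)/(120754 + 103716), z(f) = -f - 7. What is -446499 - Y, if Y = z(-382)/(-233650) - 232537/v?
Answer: -249723907840319/13000286 ≈ -1.9209e+7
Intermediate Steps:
z(f) = -7 - f
v = -1391/112235 (v = -2*(18043 - 16652)/(120754 + 103716) = -2782/224470 = -2*1391/224470 = -1391/112235 ≈ -0.012394)
Y = 243919293141605/13000286 (Y = (-7 - 1*(-382))/(-233650) - 232537/(-1391/112235) = (-7 + 382)*(-1/233650) - 232537*(-112235/1391) = 375*(-1/233650) + 26098790195/1391 = -15/9346 + 26098790195/1391 = 243919293141605/13000286 ≈ 1.8763e+7)
-446499 - Y = -446499 - 1*243919293141605/13000286 = -446499 - 243919293141605/13000286 = -249723907840319/13000286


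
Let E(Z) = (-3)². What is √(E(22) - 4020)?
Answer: I*√4011 ≈ 63.332*I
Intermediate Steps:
E(Z) = 9
√(E(22) - 4020) = √(9 - 4020) = √(-4011) = I*√4011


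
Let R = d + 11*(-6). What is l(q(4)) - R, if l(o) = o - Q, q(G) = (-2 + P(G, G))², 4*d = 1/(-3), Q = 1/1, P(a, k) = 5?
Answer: 889/12 ≈ 74.083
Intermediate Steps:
Q = 1
d = -1/12 (d = (¼)/(-3) = (¼)*(-⅓) = -1/12 ≈ -0.083333)
q(G) = 9 (q(G) = (-2 + 5)² = 3² = 9)
l(o) = -1 + o (l(o) = o - 1*1 = o - 1 = -1 + o)
R = -793/12 (R = -1/12 + 11*(-6) = -1/12 - 66 = -793/12 ≈ -66.083)
l(q(4)) - R = (-1 + 9) - 1*(-793/12) = 8 + 793/12 = 889/12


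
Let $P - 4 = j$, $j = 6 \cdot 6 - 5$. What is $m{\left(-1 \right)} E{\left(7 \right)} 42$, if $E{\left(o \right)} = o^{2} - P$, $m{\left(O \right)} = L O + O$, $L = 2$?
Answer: $-1764$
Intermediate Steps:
$j = 31$ ($j = 36 - 5 = 31$)
$P = 35$ ($P = 4 + 31 = 35$)
$m{\left(O \right)} = 3 O$ ($m{\left(O \right)} = 2 O + O = 3 O$)
$E{\left(o \right)} = -35 + o^{2}$ ($E{\left(o \right)} = o^{2} - 35 = -35 + o^{2}$)
$m{\left(-1 \right)} E{\left(7 \right)} 42 = 3 \left(-1\right) \left(-35 + 7^{2}\right) 42 = - 3 \left(-35 + 49\right) 42 = \left(-3\right) 14 \cdot 42 = \left(-42\right) 42 = -1764$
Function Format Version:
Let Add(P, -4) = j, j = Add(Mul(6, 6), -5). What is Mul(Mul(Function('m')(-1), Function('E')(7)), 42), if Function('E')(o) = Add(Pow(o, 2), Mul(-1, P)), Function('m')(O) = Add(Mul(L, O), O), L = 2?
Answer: -1764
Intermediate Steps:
j = 31 (j = Add(36, -5) = 31)
P = 35 (P = Add(4, 31) = 35)
Function('m')(O) = Mul(3, O) (Function('m')(O) = Add(Mul(2, O), O) = Mul(3, O))
Function('E')(o) = Add(-35, Pow(o, 2)) (Function('E')(o) = Add(Pow(o, 2), Mul(-1, 35)) = Add(Pow(o, 2), -35) = Add(-35, Pow(o, 2)))
Mul(Mul(Function('m')(-1), Function('E')(7)), 42) = Mul(Mul(Mul(3, -1), Add(-35, Pow(7, 2))), 42) = Mul(Mul(-3, Add(-35, 49)), 42) = Mul(Mul(-3, 14), 42) = Mul(-42, 42) = -1764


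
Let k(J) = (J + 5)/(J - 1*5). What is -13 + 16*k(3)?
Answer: -77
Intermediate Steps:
k(J) = (5 + J)/(-5 + J) (k(J) = (5 + J)/(J - 5) = (5 + J)/(-5 + J))
-13 + 16*k(3) = -13 + 16*((5 + 3)/(-5 + 3)) = -13 + 16*(8/(-2)) = -13 + 16*(-½*8) = -13 + 16*(-4) = -13 - 64 = -77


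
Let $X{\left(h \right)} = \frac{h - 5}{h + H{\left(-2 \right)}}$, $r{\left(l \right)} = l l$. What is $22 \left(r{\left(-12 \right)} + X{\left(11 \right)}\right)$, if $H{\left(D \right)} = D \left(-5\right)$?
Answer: $\frac{22220}{7} \approx 3174.3$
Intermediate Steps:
$r{\left(l \right)} = l^{2}$
$H{\left(D \right)} = - 5 D$
$X{\left(h \right)} = \frac{-5 + h}{10 + h}$ ($X{\left(h \right)} = \frac{h - 5}{h - -10} = \frac{-5 + h}{h + 10} = \frac{-5 + h}{10 + h}$)
$22 \left(r{\left(-12 \right)} + X{\left(11 \right)}\right) = 22 \left(\left(-12\right)^{2} + \frac{-5 + 11}{10 + 11}\right) = 22 \left(144 + \frac{1}{21} \cdot 6\right) = 22 \left(144 + \frac{2}{7}\right) = 22 \cdot \frac{1010}{7} = \frac{22220}{7}$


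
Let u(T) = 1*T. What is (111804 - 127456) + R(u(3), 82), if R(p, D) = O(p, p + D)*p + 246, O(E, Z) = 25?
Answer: -15331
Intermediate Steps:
u(T) = T
R(p, D) = 246 + 25*p (R(p, D) = 25*p + 246 = 246 + 25*p)
(111804 - 127456) + R(u(3), 82) = (111804 - 127456) + (246 + 25*3) = -15652 + (246 + 75) = -15652 + 321 = -15331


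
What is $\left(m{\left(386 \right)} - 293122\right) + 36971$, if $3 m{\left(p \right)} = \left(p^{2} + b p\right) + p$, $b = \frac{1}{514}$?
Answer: $- \frac{159101054}{771} \approx -2.0636 \cdot 10^{5}$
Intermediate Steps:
$b = \frac{1}{514} \approx 0.0019455$
$m{\left(p \right)} = \frac{p^{2}}{3} + \frac{515 p}{1542}$ ($m{\left(p \right)} = \frac{\left(p^{2} + \frac{p}{514}\right) + p}{3} = \frac{p^{2} + \frac{515 p}{514}}{3} = \frac{p^{2}}{3} + \frac{515 p}{1542}$)
$\left(m{\left(386 \right)} - 293122\right) + 36971 = \left(\frac{1}{1542} \cdot 386 \left(515 + 514 \cdot 386\right) - 293122\right) + 36971 = \left(\frac{1}{1542} \cdot 386 \left(515 + 198404\right) - 293122\right) + 36971 = \left(\frac{1}{1542} \cdot 386 \cdot 198919 - 293122\right) + 36971 = \left(\frac{38391367}{771} - 293122\right) + 36971 = - \frac{187605695}{771} + 36971 = - \frac{159101054}{771}$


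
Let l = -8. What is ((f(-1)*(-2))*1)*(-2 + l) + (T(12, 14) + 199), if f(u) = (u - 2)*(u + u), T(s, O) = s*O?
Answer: 487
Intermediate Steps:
T(s, O) = O*s
f(u) = 2*u*(-2 + u) (f(u) = (-2 + u)*(2*u) = 2*u*(-2 + u))
((f(-1)*(-2))*1)*(-2 + l) + (T(12, 14) + 199) = (((2*(-1)*(-2 - 1))*(-2))*1)*(-2 - 8) + (14*12 + 199) = (((2*(-1)*(-3))*(-2))*1)*(-10) + (168 + 199) = ((6*(-2))*1)*(-10) + 367 = -12*1*(-10) + 367 = -12*(-10) + 367 = 120 + 367 = 487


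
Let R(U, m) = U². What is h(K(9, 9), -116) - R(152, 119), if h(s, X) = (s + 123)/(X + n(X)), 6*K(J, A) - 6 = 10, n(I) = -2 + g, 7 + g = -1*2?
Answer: -8803001/381 ≈ -23105.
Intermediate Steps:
g = -9 (g = -7 - 1*2 = -7 - 2 = -9)
n(I) = -11 (n(I) = -2 - 9 = -11)
K(J, A) = 8/3 (K(J, A) = 1 + (⅙)*10 = 1 + 5/3 = 8/3)
h(s, X) = (123 + s)/(-11 + X) (h(s, X) = (s + 123)/(X - 11) = (123 + s)/(-11 + X))
h(K(9, 9), -116) - R(152, 119) = (123 + 8/3)/(-11 - 116) - 1*152² = (377/3)/(-127) - 1*23104 = -1/127*377/3 - 23104 = -377/381 - 23104 = -8803001/381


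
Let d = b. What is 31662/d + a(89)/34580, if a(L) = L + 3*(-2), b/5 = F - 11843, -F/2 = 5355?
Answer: -11426447/41046460 ≈ -0.27838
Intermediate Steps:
F = -10710 (F = -2*5355 = -10710)
b = -112765 (b = 5*(-10710 - 11843) = 5*(-22553) = -112765)
d = -112765
a(L) = -6 + L (a(L) = L - 6 = -6 + L)
31662/d + a(89)/34580 = 31662/(-112765) + (-6 + 89)/34580 = 31662*(-1/112765) + 83*(1/34580) = -31662/112765 + 83/34580 = -11426447/41046460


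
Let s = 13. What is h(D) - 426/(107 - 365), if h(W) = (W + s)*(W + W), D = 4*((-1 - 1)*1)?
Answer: -3369/43 ≈ -78.349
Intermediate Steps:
D = -8 (D = 4*(-2*1) = 4*(-2) = -8)
h(W) = 2*W*(13 + W) (h(W) = (W + 13)*(W + W) = (13 + W)*(2*W) = 2*W*(13 + W))
h(D) - 426/(107 - 365) = 2*(-8)*(13 - 8) - 426/(107 - 365) = 2*(-8)*5 - 426/(-258) = -80 - 1/258*(-426) = -80 + 71/43 = -3369/43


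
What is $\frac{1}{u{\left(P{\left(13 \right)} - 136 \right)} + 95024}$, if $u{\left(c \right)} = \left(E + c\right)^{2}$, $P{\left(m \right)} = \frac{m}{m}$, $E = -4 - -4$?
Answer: $\frac{1}{113249} \approx 8.8301 \cdot 10^{-6}$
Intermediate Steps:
$E = 0$ ($E = -4 + 4 = 0$)
$P{\left(m \right)} = 1$
$u{\left(c \right)} = c^{2}$ ($u{\left(c \right)} = \left(0 + c\right)^{2} = c^{2}$)
$\frac{1}{u{\left(P{\left(13 \right)} - 136 \right)} + 95024} = \frac{1}{\left(1 - 136\right)^{2} + 95024} = \frac{1}{\left(-135\right)^{2} + 95024} = \frac{1}{18225 + 95024} = \frac{1}{113249}$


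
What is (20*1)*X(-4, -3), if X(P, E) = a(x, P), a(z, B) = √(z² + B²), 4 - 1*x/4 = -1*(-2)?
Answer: 80*√5 ≈ 178.89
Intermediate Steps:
x = 8 (x = 16 - (-4)*(-2) = 16 - 4*2 = 16 - 8 = 8)
a(z, B) = √(B² + z²)
X(P, E) = √(64 + P²) (X(P, E) = √(P² + 8²) = √(P² + 64) = √(64 + P²))
(20*1)*X(-4, -3) = (20*1)*√(64 + (-4)²) = 20*√(64 + 16) = 20*√80 = 20*(4*√5) = 80*√5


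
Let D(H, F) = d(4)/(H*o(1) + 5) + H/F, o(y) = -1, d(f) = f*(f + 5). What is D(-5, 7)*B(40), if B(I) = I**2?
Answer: 32320/7 ≈ 4617.1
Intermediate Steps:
d(f) = f*(5 + f)
D(H, F) = 36/(5 - H) + H/F (D(H, F) = (4*(5 + 4))/(H*(-1) + 5) + H/F = (4*9)/(-H + 5) + H/F = 36/(5 - H) + H/F)
D(-5, 7)*B(40) = ((-1*(-5)**2 + 5*(-5) + 36*7)/(7*(5 - 1*(-5))))*40**2 = ((-1*25 - 25 + 252)/(7*(5 + 5)))*1600 = ((1/7)*(-25 - 25 + 252)/10)*1600 = ((1/7)*(1/10)*202)*1600 = (101/35)*1600 = 32320/7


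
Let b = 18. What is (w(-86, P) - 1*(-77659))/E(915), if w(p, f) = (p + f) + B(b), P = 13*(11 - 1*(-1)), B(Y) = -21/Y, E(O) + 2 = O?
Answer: 42397/498 ≈ 85.135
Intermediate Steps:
E(O) = -2 + O
P = 156 (P = 13*(11 + 1) = 13*12 = 156)
w(p, f) = -7/6 + f + p (w(p, f) = (p + f) - 21/18 = (f + p) - 21*1/18 = (f + p) - 7/6 = -7/6 + f + p)
(w(-86, P) - 1*(-77659))/E(915) = ((-7/6 + 156 - 86) - 1*(-77659))/(-2 + 915) = (413/6 + 77659)/913 = (466367/6)*(1/913) = 42397/498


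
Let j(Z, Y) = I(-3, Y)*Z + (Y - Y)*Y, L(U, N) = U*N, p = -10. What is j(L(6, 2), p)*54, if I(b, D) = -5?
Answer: -3240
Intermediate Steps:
L(U, N) = N*U
j(Z, Y) = -5*Z (j(Z, Y) = -5*Z + (Y - Y)*Y = -5*Z + 0*Y = -5*Z + 0 = -5*Z)
j(L(6, 2), p)*54 = -10*6*54 = -5*12*54 = -60*54 = -3240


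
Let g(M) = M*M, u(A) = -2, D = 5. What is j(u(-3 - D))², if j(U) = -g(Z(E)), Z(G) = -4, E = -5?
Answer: 256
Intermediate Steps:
g(M) = M²
j(U) = -16 (j(U) = -1*(-4)² = -1*16 = -16)
j(u(-3 - D))² = (-16)² = 256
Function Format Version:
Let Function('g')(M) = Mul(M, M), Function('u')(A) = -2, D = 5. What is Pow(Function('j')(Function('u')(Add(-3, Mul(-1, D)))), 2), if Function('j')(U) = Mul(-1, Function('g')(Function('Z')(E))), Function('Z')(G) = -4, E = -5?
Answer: 256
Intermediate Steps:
Function('g')(M) = Pow(M, 2)
Function('j')(U) = -16 (Function('j')(U) = Mul(-1, Pow(-4, 2)) = Mul(-1, 16) = -16)
Pow(Function('j')(Function('u')(Add(-3, Mul(-1, D)))), 2) = Pow(-16, 2) = 256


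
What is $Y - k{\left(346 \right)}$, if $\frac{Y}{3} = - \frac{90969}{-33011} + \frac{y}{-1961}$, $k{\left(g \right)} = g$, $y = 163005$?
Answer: $- \frac{38005865104}{64734571} \approx -587.1$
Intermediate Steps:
$Y = - \frac{15607703538}{64734571}$ ($Y = 3 \left(- \frac{90969}{-33011} + \frac{163005}{-1961}\right) = 3 \left(\left(-90969\right) \left(- \frac{1}{33011}\right) + 163005 \left(- \frac{1}{1961}\right)\right) = 3 \left(\frac{90969}{33011} - \frac{163005}{1961}\right) = 3 \left(- \frac{5202567846}{64734571}\right) = - \frac{15607703538}{64734571} \approx -241.1$)
$Y - k{\left(346 \right)} = - \frac{15607703538}{64734571} - 346 = - \frac{38005865104}{64734571}$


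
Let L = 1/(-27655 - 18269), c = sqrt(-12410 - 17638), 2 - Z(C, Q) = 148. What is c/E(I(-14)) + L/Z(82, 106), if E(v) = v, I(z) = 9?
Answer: 1/6704904 + 4*I*sqrt(1878)/9 ≈ 1.4914e-7 + 19.26*I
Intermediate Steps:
Z(C, Q) = -146 (Z(C, Q) = 2 - 1*148 = 2 - 148 = -146)
c = 4*I*sqrt(1878) (c = sqrt(-30048) = 4*I*sqrt(1878) ≈ 173.34*I)
L = -1/45924 (L = 1/(-45924) = -1/45924 ≈ -2.1775e-5)
c/E(I(-14)) + L/Z(82, 106) = (4*I*sqrt(1878))/9 - 1/45924/(-146) = (4*I*sqrt(1878))*(1/9) - 1/45924*(-1/146) = 4*I*sqrt(1878)/9 + 1/6704904 = 1/6704904 + 4*I*sqrt(1878)/9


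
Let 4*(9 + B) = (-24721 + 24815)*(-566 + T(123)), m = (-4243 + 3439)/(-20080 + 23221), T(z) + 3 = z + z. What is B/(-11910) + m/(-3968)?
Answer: 1315636843/2061668640 ≈ 0.63814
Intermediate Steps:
T(z) = -3 + 2*z (T(z) = -3 + (z + z) = -3 + 2*z)
m = -268/1047 (m = -804/3141 = -804*1/3141 = -268/1047 ≈ -0.25597)
B = -15199/2 (B = -9 + ((-24721 + 24815)*(-566 + (-3 + 2*123)))/4 = -9 + (94*(-566 + (-3 + 246)))/4 = -9 + (94*(-566 + 243))/4 = -9 + (94*(-323))/4 = -9 + (¼)*(-30362) = -9 - 15181/2 = -15199/2 ≈ -7599.5)
B/(-11910) + m/(-3968) = -15199/2/(-11910) - 268/1047/(-3968) = -15199/2*(-1/11910) - 268/1047*(-1/3968) = 15199/23820 + 67/1038624 = 1315636843/2061668640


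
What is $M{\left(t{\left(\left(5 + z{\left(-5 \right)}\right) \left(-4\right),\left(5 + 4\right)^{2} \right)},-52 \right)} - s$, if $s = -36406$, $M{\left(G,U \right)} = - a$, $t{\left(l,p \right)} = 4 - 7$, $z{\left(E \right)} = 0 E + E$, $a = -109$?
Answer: $36515$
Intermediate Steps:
$z{\left(E \right)} = E$ ($z{\left(E \right)} = 0 + E = E$)
$t{\left(l,p \right)} = -3$
$M{\left(G,U \right)} = 109$ ($M{\left(G,U \right)} = \left(-1\right) \left(-109\right) = 109$)
$M{\left(t{\left(\left(5 + z{\left(-5 \right)}\right) \left(-4\right),\left(5 + 4\right)^{2} \right)},-52 \right)} - s = 109 - -36406 = 109 + 36406 = 36515$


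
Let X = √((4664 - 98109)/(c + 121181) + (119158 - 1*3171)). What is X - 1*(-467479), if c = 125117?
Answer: 467479 + 3*√781784680753882/246298 ≈ 4.6782e+5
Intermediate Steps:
X = 3*√781784680753882/246298 (X = √((4664 - 98109)/(125117 + 121181) + (119158 - 1*3171)) = √(-93445/246298 + (119158 - 3171)) = √(-93445*1/246298 + 115987) = √(-93445/246298 + 115987) = √(28567272681/246298) = 3*√781784680753882/246298 ≈ 340.57)
X - 1*(-467479) = 3*√781784680753882/246298 - 1*(-467479) = 3*√781784680753882/246298 + 467479 = 467479 + 3*√781784680753882/246298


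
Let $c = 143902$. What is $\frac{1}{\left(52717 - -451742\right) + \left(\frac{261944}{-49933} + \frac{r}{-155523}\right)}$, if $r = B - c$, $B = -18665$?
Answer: $\frac{2588576653}{1305819916176160} \approx 1.9823 \cdot 10^{-6}$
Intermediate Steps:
$r = -162567$ ($r = -18665 - 143902 = -162567$)
$\frac{1}{\left(52717 - -451742\right) + \left(\frac{261944}{-49933} + \frac{r}{-155523}\right)} = \frac{1}{\left(52717 - -451742\right) + \left(\frac{261944}{-49933} - \frac{162567}{-155523}\right)} = \frac{1}{\left(52717 + 451742\right) + \left(261944 \left(- \frac{1}{49933}\right) - - \frac{54189}{51841}\right)} = \frac{1}{504459 + \left(- \frac{261944}{49933} + \frac{54189}{51841}\right)} = \frac{1}{504459 - \frac{10873619567}{2588576653}} = \frac{1}{\frac{1305819916176160}{2588576653}} = \frac{2588576653}{1305819916176160}$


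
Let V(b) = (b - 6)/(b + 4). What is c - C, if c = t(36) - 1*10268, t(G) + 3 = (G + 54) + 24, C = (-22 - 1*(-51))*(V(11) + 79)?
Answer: -37373/3 ≈ -12458.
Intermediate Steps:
V(b) = (-6 + b)/(4 + b)
C = 6902/3 (C = (-22 - 1*(-51))*((-6 + 11)/(4 + 11) + 79) = (-22 + 51)*(5/15 + 79) = 29*((1/15)*5 + 79) = 29*(⅓ + 79) = 29*(238/3) = 6902/3 ≈ 2300.7)
t(G) = 75 + G (t(G) = -3 + ((G + 54) + 24) = -3 + ((54 + G) + 24) = -3 + (78 + G) = 75 + G)
c = -10157 (c = (75 + 36) - 1*10268 = 111 - 10268 = -10157)
c - C = -10157 - 1*6902/3 = -10157 - 6902/3 = -37373/3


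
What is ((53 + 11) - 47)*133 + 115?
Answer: 2376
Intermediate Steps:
((53 + 11) - 47)*133 + 115 = (64 - 47)*133 + 115 = 17*133 + 115 = 2261 + 115 = 2376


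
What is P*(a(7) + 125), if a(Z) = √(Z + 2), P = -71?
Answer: -9088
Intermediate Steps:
a(Z) = √(2 + Z)
P*(a(7) + 125) = -71*(√(2 + 7) + 125) = -71*(√9 + 125) = -71*(3 + 125) = -71*128 = -9088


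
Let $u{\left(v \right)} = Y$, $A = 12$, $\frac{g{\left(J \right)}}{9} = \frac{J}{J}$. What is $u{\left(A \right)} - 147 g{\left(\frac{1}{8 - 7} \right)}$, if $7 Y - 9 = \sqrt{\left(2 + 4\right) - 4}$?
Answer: $- \frac{9252}{7} + \frac{\sqrt{2}}{7} \approx -1321.5$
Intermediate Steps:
$g{\left(J \right)} = 9$ ($g{\left(J \right)} = 9 \frac{J}{J} = 9 \cdot 1 = 9$)
$Y = \frac{9}{7} + \frac{\sqrt{2}}{7}$ ($Y = \frac{9}{7} + \frac{\sqrt{\left(2 + 4\right) - 4}}{7} = \frac{9}{7} + \frac{\sqrt{6 - 4}}{7} = \frac{9}{7} + \frac{\sqrt{2}}{7} \approx 1.4877$)
$u{\left(v \right)} = \frac{9}{7} + \frac{\sqrt{2}}{7}$
$u{\left(A \right)} - 147 g{\left(\frac{1}{8 - 7} \right)} = \left(\frac{9}{7} + \frac{\sqrt{2}}{7}\right) - 1323 = - \frac{9252}{7} + \frac{\sqrt{2}}{7}$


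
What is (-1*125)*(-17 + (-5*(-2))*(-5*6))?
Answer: 39625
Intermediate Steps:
(-1*125)*(-17 + (-5*(-2))*(-5*6)) = -125*(-17 + 10*(-30)) = -125*(-17 - 300) = -125*(-317) = 39625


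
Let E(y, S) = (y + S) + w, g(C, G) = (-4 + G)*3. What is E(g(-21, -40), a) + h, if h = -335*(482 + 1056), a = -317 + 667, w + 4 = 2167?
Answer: -512849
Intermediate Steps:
w = 2163 (w = -4 + 2167 = 2163)
g(C, G) = -12 + 3*G
a = 350
E(y, S) = 2163 + S + y (E(y, S) = (y + S) + 2163 = (S + y) + 2163 = 2163 + S + y)
h = -515230 (h = -335*1538 = -515230)
E(g(-21, -40), a) + h = (2163 + 350 + (-12 + 3*(-40))) - 515230 = (2163 + 350 + (-12 - 120)) - 515230 = (2163 + 350 - 132) - 515230 = 2381 - 515230 = -512849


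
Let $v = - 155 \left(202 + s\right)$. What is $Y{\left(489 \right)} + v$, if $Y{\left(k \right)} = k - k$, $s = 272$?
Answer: $-73470$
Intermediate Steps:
$Y{\left(k \right)} = 0$
$v = -73470$ ($v = - 155 \left(202 + 272\right) = \left(-155\right) 474 = -73470$)
$Y{\left(489 \right)} + v = 0 - 73470 = -73470$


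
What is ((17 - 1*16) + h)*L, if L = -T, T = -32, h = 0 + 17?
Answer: 576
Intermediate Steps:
h = 17
L = 32 (L = -1*(-32) = 32)
((17 - 1*16) + h)*L = ((17 - 1*16) + 17)*32 = ((17 - 16) + 17)*32 = (1 + 17)*32 = 18*32 = 576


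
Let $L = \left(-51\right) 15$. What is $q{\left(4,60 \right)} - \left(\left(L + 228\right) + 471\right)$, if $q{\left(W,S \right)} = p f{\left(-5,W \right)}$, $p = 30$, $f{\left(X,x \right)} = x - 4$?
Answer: $66$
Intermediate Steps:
$f{\left(X,x \right)} = -4 + x$ ($f{\left(X,x \right)} = x - 4 = -4 + x$)
$q{\left(W,S \right)} = -120 + 30 W$ ($q{\left(W,S \right)} = 30 \left(-4 + W\right) = -120 + 30 W$)
$L = -765$
$q{\left(4,60 \right)} - \left(\left(L + 228\right) + 471\right) = \left(-120 + 30 \cdot 4\right) - \left(\left(-765 + 228\right) + 471\right) = \left(-120 + 120\right) - \left(-537 + 471\right) = 0 - -66 = 0 + 66 = 66$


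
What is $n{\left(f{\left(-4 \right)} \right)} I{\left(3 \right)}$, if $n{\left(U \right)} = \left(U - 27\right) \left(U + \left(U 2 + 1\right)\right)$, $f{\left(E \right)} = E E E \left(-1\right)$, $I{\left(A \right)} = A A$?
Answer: $64269$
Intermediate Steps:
$I{\left(A \right)} = A^{2}$
$f{\left(E \right)} = - E^{3}$ ($f{\left(E \right)} = E E^{2} \left(-1\right) = E^{3} \left(-1\right) = - E^{3}$)
$n{\left(U \right)} = \left(1 + 3 U\right) \left(-27 + U\right)$ ($n{\left(U \right)} = \left(-27 + U\right) \left(U + \left(2 U + 1\right)\right) = \left(-27 + U\right) \left(U + \left(1 + 2 U\right)\right) = \left(-27 + U\right) \left(1 + 3 U\right) = \left(1 + 3 U\right) \left(-27 + U\right)$)
$n{\left(f{\left(-4 \right)} \right)} I{\left(3 \right)} = \left(-27 - 80 \left(- \left(-4\right)^{3}\right) + 3 \left(- \left(-4\right)^{3}\right)^{2}\right) 3^{2} = \left(-27 - 80 \left(\left(-1\right) \left(-64\right)\right) + 3 \left(\left(-1\right) \left(-64\right)\right)^{2}\right) 9 = \left(-27 - 5120 + 3 \cdot 64^{2}\right) 9 = \left(-27 - 5120 + 3 \cdot 4096\right) 9 = \left(-27 - 5120 + 12288\right) 9 = 7141 \cdot 9 = 64269$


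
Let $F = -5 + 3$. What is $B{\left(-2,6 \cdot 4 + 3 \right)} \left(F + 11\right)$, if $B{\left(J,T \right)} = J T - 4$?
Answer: $-522$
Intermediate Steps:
$F = -2$
$B{\left(J,T \right)} = -4 + J T$ ($B{\left(J,T \right)} = J T - 4 = -4 + J T$)
$B{\left(-2,6 \cdot 4 + 3 \right)} \left(F + 11\right) = \left(-4 - 2 \left(6 \cdot 4 + 3\right)\right) \left(-2 + 11\right) = \left(-4 - 2 \left(24 + 3\right)\right) 9 = \left(-4 - 54\right) 9 = \left(-58\right) 9 = -522$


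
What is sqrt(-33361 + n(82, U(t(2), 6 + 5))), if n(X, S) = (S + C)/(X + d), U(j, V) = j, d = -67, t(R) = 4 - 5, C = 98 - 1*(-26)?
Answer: 2*I*sqrt(208455)/5 ≈ 182.63*I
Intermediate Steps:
C = 124 (C = 98 + 26 = 124)
t(R) = -1
n(X, S) = (124 + S)/(-67 + X) (n(X, S) = (S + 124)/(X - 67) = (124 + S)/(-67 + X))
sqrt(-33361 + n(82, U(t(2), 6 + 5))) = sqrt(-33361 + (124 - 1)/(-67 + 82)) = sqrt(-33361 + 123/15) = sqrt(-33361 + (1/15)*123) = sqrt(-33361 + 41/5) = sqrt(-166764/5) = 2*I*sqrt(208455)/5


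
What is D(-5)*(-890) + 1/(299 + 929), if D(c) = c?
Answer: 5464601/1228 ≈ 4450.0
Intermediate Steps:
D(-5)*(-890) + 1/(299 + 929) = -5*(-890) + 1/(299 + 929) = 4450 + 1/1228 = 5464601/1228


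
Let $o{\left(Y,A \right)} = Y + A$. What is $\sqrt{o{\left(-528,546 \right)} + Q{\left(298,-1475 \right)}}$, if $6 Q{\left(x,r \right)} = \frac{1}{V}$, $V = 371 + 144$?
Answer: $\frac{\sqrt{171868890}}{3090} \approx 4.2427$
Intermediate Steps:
$V = 515$
$o{\left(Y,A \right)} = A + Y$
$Q{\left(x,r \right)} = \frac{1}{3090}$ ($Q{\left(x,r \right)} = \frac{1}{6 \cdot 515} = \frac{1}{6} \cdot \frac{1}{515} = \frac{1}{3090}$)
$\sqrt{o{\left(-528,546 \right)} + Q{\left(298,-1475 \right)}} = \sqrt{\left(546 - 528\right) + \frac{1}{3090}} = \sqrt{18 + \frac{1}{3090}} = \sqrt{\frac{55621}{3090}} = \frac{\sqrt{171868890}}{3090}$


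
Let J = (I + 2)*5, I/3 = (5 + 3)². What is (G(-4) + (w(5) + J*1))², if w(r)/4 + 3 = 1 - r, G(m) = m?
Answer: 879844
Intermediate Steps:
I = 192 (I = 3*(5 + 3)² = 3*8² = 3*64 = 192)
J = 970 (J = (192 + 2)*5 = 194*5 = 970)
w(r) = -8 - 4*r (w(r) = -12 + 4*(1 - r) = -12 + (4 - 4*r) = -8 - 4*r)
(G(-4) + (w(5) + J*1))² = (-4 + ((-8 - 4*5) + 970*1))² = (-4 + ((-8 - 20) + 970))² = (-4 + (-28 + 970))² = (-4 + 942)² = 938² = 879844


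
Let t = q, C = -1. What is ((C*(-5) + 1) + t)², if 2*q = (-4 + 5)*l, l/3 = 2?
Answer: 81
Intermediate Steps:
l = 6 (l = 3*2 = 6)
q = 3 (q = ((-4 + 5)*6)/2 = (1*6)/2 = (½)*6 = 3)
t = 3
((C*(-5) + 1) + t)² = ((-1*(-5) + 1) + 3)² = ((5 + 1) + 3)² = (6 + 3)² = 9² = 81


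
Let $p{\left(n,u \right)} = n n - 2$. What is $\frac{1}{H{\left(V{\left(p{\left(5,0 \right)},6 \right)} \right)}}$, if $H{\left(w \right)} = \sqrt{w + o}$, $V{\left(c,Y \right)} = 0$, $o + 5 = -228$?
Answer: $- \frac{i \sqrt{233}}{233} \approx - 0.065512 i$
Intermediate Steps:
$o = -233$ ($o = -5 - 228 = -233$)
$p{\left(n,u \right)} = -2 + n^{2}$ ($p{\left(n,u \right)} = n^{2} - 2 = -2 + n^{2}$)
$H{\left(w \right)} = \sqrt{-233 + w}$ ($H{\left(w \right)} = \sqrt{w - 233} = \sqrt{-233 + w}$)
$\frac{1}{H{\left(V{\left(p{\left(5,0 \right)},6 \right)} \right)}} = \frac{1}{\sqrt{-233 + 0}} = \frac{1}{\sqrt{-233}} = \frac{1}{i \sqrt{233}} = - \frac{i \sqrt{233}}{233}$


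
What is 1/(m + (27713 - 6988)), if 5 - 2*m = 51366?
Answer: -2/9911 ≈ -0.00020180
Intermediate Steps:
m = -51361/2 (m = 5/2 - 1/2*51366 = 5/2 - 25683 = -51361/2 ≈ -25681.)
1/(m + (27713 - 6988)) = 1/(-51361/2 + (27713 - 6988)) = 1/(-51361/2 + 20725) = 1/(-9911/2) = -2/9911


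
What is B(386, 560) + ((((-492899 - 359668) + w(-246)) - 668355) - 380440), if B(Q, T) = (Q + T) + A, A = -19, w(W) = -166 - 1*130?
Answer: -1900731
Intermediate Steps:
w(W) = -296 (w(W) = -166 - 130 = -296)
B(Q, T) = -19 + Q + T (B(Q, T) = (Q + T) - 19 = -19 + Q + T)
B(386, 560) + ((((-492899 - 359668) + w(-246)) - 668355) - 380440) = (-19 + 386 + 560) + ((((-492899 - 359668) - 296) - 668355) - 380440) = 927 + (((-852567 - 296) - 668355) - 380440) = 927 + ((-852863 - 668355) - 380440) = 927 + (-1521218 - 380440) = 927 - 1901658 = -1900731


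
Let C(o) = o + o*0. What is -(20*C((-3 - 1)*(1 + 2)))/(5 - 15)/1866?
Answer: -4/311 ≈ -0.012862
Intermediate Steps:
C(o) = o (C(o) = o + 0 = o)
-(20*C((-3 - 1)*(1 + 2)))/(5 - 15)/1866 = -(20*((-3 - 1)*(1 + 2)))/(5 - 15)/1866 = -(20*(-4*3))/(-10)/1866 = -(20*(-12))*(-1/10)/1866 = -(-240*(-1/10))/1866 = -24/1866 = -1*4/311 = -4/311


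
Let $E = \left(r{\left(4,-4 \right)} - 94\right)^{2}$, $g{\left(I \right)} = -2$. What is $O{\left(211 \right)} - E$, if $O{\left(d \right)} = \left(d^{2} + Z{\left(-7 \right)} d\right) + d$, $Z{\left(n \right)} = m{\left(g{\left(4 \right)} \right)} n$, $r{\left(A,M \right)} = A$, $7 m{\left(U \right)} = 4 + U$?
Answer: $36210$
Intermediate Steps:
$m{\left(U \right)} = \frac{4}{7} + \frac{U}{7}$ ($m{\left(U \right)} = \frac{4 + U}{7} = \frac{4}{7} + \frac{U}{7}$)
$Z{\left(n \right)} = \frac{2 n}{7}$ ($Z{\left(n \right)} = \left(\frac{4}{7} + \frac{1}{7} \left(-2\right)\right) n = \left(\frac{4}{7} - \frac{2}{7}\right) n = \frac{2 n}{7}$)
$E = 8100$ ($E = \left(4 - 94\right)^{2} = \left(-90\right)^{2} = 8100$)
$O{\left(d \right)} = d^{2} - d$ ($O{\left(d \right)} = \left(d^{2} + \frac{2}{7} \left(-7\right) d\right) + d = \left(d^{2} - 2 d\right) + d = d^{2} - d$)
$O{\left(211 \right)} - E = 211 \left(-1 + 211\right) - 8100 = 211 \cdot 210 - 8100 = 44310 - 8100 = 36210$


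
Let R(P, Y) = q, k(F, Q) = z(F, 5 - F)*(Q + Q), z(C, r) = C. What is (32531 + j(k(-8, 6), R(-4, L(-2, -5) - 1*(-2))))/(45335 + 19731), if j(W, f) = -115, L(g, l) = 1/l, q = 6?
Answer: 16208/32533 ≈ 0.49820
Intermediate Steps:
k(F, Q) = 2*F*Q (k(F, Q) = F*(Q + Q) = F*(2*Q) = 2*F*Q)
R(P, Y) = 6
(32531 + j(k(-8, 6), R(-4, L(-2, -5) - 1*(-2))))/(45335 + 19731) = (32531 - 115)/(45335 + 19731) = 32416/65066 = 32416*(1/65066) = 16208/32533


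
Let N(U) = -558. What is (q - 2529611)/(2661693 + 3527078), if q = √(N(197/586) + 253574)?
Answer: -2529611/6188771 + 2*√63254/6188771 ≈ -0.40866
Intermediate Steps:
q = 2*√63254 (q = √(-558 + 253574) = √253016 = 2*√63254 ≈ 503.01)
(q - 2529611)/(2661693 + 3527078) = (2*√63254 - 2529611)/(2661693 + 3527078) = (-2529611 + 2*√63254)/6188771 = (-2529611 + 2*√63254)*(1/6188771) = -2529611/6188771 + 2*√63254/6188771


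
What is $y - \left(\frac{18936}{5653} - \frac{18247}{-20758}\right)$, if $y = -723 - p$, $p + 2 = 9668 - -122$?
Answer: $- \frac{1233909245493}{117344974} \approx -10515.0$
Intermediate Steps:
$p = 9788$ ($p = -2 + \left(9668 - -122\right) = -2 + \left(9668 + 122\right) = -2 + 9790 = 9788$)
$y = -10511$ ($y = -723 - 9788 = -10511$)
$y - \left(\frac{18936}{5653} - \frac{18247}{-20758}\right) = -10511 - \left(\frac{18936}{5653} - \frac{18247}{-20758}\right) = -10511 - \left(18936 \cdot \frac{1}{5653} - - \frac{18247}{20758}\right) = -10511 - \left(\frac{18936}{5653} + \frac{18247}{20758}\right) = -10511 - \frac{496223779}{117344974} = - \frac{1233909245493}{117344974}$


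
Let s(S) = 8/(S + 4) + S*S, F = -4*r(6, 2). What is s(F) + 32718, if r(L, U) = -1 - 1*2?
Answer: 65725/2 ≈ 32863.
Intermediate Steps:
r(L, U) = -3 (r(L, U) = -1 - 2 = -3)
F = 12 (F = -4*(-3) = 12)
s(S) = S**2 + 8/(4 + S) (s(S) = 8/(4 + S) + S**2 = S**2 + 8/(4 + S))
s(F) + 32718 = (8 + 12**3 + 4*12**2)/(4 + 12) + 32718 = (8 + 1728 + 4*144)/16 + 32718 = (8 + 1728 + 576)/16 + 32718 = (1/16)*2312 + 32718 = 289/2 + 32718 = 65725/2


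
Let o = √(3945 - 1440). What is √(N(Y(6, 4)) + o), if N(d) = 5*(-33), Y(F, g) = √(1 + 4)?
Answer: √(-165 + √2505) ≈ 10.721*I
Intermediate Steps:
Y(F, g) = √5
N(d) = -165
o = √2505 ≈ 50.050
√(N(Y(6, 4)) + o) = √(-165 + √2505)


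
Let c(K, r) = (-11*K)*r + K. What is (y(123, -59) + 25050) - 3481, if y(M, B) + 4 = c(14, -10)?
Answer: 23119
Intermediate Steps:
c(K, r) = K - 11*K*r (c(K, r) = -11*K*r + K = K - 11*K*r)
y(M, B) = 1550 (y(M, B) = -4 + 14*(1 - 11*(-10)) = -4 + 14*(1 + 110) = -4 + 14*111 = -4 + 1554 = 1550)
(y(123, -59) + 25050) - 3481 = (1550 + 25050) - 3481 = 26600 - 3481 = 23119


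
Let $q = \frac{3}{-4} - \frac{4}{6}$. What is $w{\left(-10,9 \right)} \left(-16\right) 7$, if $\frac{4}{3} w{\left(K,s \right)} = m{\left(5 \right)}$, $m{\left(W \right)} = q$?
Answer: $119$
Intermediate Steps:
$q = - \frac{17}{12}$ ($q = 3 \left(- \frac{1}{4}\right) - \frac{2}{3} = - \frac{3}{4} - \frac{2}{3} = - \frac{17}{12} \approx -1.4167$)
$m{\left(W \right)} = - \frac{17}{12}$
$w{\left(K,s \right)} = - \frac{17}{16}$ ($w{\left(K,s \right)} = \frac{3}{4} \left(- \frac{17}{12}\right) = - \frac{17}{16}$)
$w{\left(-10,9 \right)} \left(-16\right) 7 = \left(- \frac{17}{16}\right) \left(-16\right) 7 = 17 \cdot 7 = 119$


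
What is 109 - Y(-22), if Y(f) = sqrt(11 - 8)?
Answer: 109 - sqrt(3) ≈ 107.27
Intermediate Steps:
Y(f) = sqrt(3)
109 - Y(-22) = 109 - sqrt(3)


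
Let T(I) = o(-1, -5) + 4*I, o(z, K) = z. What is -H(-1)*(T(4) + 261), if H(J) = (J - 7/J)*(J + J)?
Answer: 3312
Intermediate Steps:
H(J) = 2*J*(J - 7/J) (H(J) = (J - 7/J)*(2*J) = 2*J*(J - 7/J))
T(I) = -1 + 4*I
-H(-1)*(T(4) + 261) = -(-14 + 2*(-1)**2)*((-1 + 4*4) + 261) = -(-14 + 2*1)*((-1 + 16) + 261) = -(-14 + 2)*(15 + 261) = -(-12)*276 = -1*(-3312) = 3312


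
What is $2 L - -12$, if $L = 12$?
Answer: $36$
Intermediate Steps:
$2 L - -12 = 2 \cdot 12 - -12 = 24 + 12 = 36$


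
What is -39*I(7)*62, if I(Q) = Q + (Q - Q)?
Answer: -16926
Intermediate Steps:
I(Q) = Q (I(Q) = Q + 0 = Q)
-39*I(7)*62 = -39*7*62 = -273*62 = -16926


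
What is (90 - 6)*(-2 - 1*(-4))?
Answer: 168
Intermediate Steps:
(90 - 6)*(-2 - 1*(-4)) = 84*(-2 + 4) = 84*2 = 168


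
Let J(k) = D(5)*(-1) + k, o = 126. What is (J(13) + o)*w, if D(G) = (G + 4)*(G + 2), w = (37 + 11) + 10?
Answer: 4408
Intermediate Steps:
w = 58 (w = 48 + 10 = 58)
D(G) = (2 + G)*(4 + G) (D(G) = (4 + G)*(2 + G) = (2 + G)*(4 + G))
J(k) = -63 + k (J(k) = (8 + 5² + 6*5)*(-1) + k = (8 + 25 + 30)*(-1) + k = 63*(-1) + k = -63 + k)
(J(13) + o)*w = ((-63 + 13) + 126)*58 = (-50 + 126)*58 = 76*58 = 4408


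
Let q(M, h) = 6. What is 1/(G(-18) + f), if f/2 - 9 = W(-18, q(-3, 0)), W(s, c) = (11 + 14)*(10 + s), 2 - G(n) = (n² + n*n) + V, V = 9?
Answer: -1/1037 ≈ -0.00096432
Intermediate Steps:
G(n) = -7 - 2*n² (G(n) = 2 - ((n² + n*n) + 9) = 2 - ((n² + n²) + 9) = 2 - (2*n² + 9) = 2 - (9 + 2*n²) = 2 + (-9 - 2*n²) = -7 - 2*n²)
W(s, c) = 250 + 25*s (W(s, c) = 25*(10 + s) = 250 + 25*s)
f = -382 (f = 18 + 2*(250 + 25*(-18)) = 18 + 2*(250 - 450) = 18 + 2*(-200) = 18 - 400 = -382)
1/(G(-18) + f) = 1/((-7 - 2*(-18)²) - 382) = 1/((-7 - 2*324) - 382) = 1/((-7 - 648) - 382) = 1/(-655 - 382) = 1/(-1037) = -1/1037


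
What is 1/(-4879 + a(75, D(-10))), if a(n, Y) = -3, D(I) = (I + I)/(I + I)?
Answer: -1/4882 ≈ -0.00020483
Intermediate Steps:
D(I) = 1 (D(I) = (2*I)/((2*I)) = (2*I)*(1/(2*I)) = 1)
1/(-4879 + a(75, D(-10))) = 1/(-4879 - 3) = 1/(-4882) = -1/4882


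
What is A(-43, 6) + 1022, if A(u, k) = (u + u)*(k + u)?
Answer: 4204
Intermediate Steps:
A(u, k) = 2*u*(k + u) (A(u, k) = (2*u)*(k + u) = 2*u*(k + u))
A(-43, 6) + 1022 = 2*(-43)*(6 - 43) + 1022 = 2*(-43)*(-37) + 1022 = 3182 + 1022 = 4204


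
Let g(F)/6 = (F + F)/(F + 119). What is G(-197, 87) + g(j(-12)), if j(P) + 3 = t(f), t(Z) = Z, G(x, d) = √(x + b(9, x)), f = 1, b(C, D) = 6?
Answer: -8/39 + I*√191 ≈ -0.20513 + 13.82*I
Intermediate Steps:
G(x, d) = √(6 + x) (G(x, d) = √(x + 6) = √(6 + x))
j(P) = -2 (j(P) = -3 + 1 = -2)
g(F) = 12*F/(119 + F) (g(F) = 6*((F + F)/(F + 119)) = 6*((2*F)/(119 + F)) = 6*(2*F/(119 + F)) = 12*F/(119 + F))
G(-197, 87) + g(j(-12)) = √(6 - 197) + 12*(-2)/(119 - 2) = √(-191) + 12*(-2)/117 = I*√191 + 12*(-2)*(1/117) = I*√191 - 8/39 = -8/39 + I*√191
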